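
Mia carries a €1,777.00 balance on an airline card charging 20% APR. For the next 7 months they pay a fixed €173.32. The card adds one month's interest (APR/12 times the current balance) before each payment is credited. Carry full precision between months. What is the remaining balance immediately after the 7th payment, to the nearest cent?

Monthly rate r = 20%/12 = 1.66667% = 0.0166667.
Each month: B ← B·(1+r) − €173.32.
Month 1: interest €29.62; balance after payment €1,633.30.
Month 2: interest €27.22; balance after payment €1,487.20.
Month 3: interest €24.79; balance after payment €1,338.66.
Month 4: interest €22.31; balance after payment €1,187.66.
Month 5: interest €19.79; balance after payment €1,034.13.
Month 6: interest €17.24; balance after payment €878.05.
Month 7: interest €14.63; balance after payment €719.36.

€719.36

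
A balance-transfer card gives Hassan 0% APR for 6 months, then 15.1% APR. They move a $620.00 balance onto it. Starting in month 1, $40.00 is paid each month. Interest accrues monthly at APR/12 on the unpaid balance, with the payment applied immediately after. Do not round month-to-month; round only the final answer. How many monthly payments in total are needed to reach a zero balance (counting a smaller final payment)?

17 payments

Promo months 1–6 at r₀ = 0%/12 = 0; months 7+ at r₁ = 15.1%/12 = 0.0125833.
After month 6 (no interest yet): B = $620.00 − 6·$40.00 = $380.00.
Then at r₁ with $40.00/mo: n₂ = −ln(1 − r₁·B/P)/ln(1+r₁) ≈ 10.18 → 11 more payments.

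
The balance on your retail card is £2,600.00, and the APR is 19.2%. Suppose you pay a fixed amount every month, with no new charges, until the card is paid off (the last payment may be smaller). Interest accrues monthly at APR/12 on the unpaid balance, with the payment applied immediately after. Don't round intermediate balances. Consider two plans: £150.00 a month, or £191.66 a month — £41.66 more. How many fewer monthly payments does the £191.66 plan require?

Monthly rate r = 19.2%/12 = 1.6% = 0.016.
At £150.00/mo: n = ⌈−ln(1 − rB₀/P)/ln(1+r)⌉ = 21 payments (last £69.66); total interest = total paid − £2,600.00 = £469.66.
At £191.66/mo: 16 payments (last £79.91); total interest £354.81.
Payments saved = 21 − 16 = 5.

5 fewer payments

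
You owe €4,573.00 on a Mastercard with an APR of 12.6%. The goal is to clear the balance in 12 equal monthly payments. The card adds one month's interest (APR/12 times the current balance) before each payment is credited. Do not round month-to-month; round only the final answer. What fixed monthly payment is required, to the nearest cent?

Monthly rate r = 12.6%/12 = 1.05% = 0.0105.
Level-payment amortization: P = B₀·r / (1 − (1+r)^(−n)) = 4573.00·0.0105 / (1 − 1.0105^(−12)).
Denominator 1 − (1+r)^(−12) = 0.117805825.
P = 48.0165 / 0.117805825 ≈ 407.59.

€407.59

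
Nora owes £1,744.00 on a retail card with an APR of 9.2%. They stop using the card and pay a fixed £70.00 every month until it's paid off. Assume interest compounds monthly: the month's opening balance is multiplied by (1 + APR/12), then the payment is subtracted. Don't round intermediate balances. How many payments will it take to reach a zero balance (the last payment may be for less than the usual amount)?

Monthly rate r = 9.2%/12 = 0.766667% = 0.00766667.
Recurrence: B ← B·(1+r) − £70.00.
Month 1: interest £13.37; balance after payment £1,687.37.
Month 2: interest £12.94; balance after payment £1,630.31.
Closed form: n = −ln(1 − rB₀/P)/ln(1+r) = −ln(0.80899)/ln(1.00767) ≈ 27.754, so the balance reaches zero during payment 28.

28 payments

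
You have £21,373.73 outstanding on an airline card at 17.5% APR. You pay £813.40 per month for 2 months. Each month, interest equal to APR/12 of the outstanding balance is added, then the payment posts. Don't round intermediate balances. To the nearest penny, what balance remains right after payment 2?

£20,363.01

Monthly rate r = 17.5%/12 = 1.45833% = 0.0145833.
Each month: B ← B·(1+r) − £813.40.
Month 1: interest £311.70; balance after payment £20,872.03.
Month 2: interest £304.38; balance after payment £20,363.01.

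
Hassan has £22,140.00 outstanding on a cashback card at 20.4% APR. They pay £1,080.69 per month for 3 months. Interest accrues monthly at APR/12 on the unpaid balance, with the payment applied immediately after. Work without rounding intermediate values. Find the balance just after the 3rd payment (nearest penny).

£19,990.95

Monthly rate r = 20.4%/12 = 1.7% = 0.017.
Each month: B ← B·(1+r) − £1,080.69.
Month 1: interest £376.38; balance after payment £21,435.69.
Month 2: interest £364.41; balance after payment £20,719.41.
Month 3: interest £352.23; balance after payment £19,990.95.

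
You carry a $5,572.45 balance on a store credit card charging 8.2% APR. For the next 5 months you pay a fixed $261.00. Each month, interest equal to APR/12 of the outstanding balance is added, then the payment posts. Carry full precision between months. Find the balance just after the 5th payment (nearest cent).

Monthly rate r = 8.2%/12 = 0.683333% = 0.00683333.
Each month: B ← B·(1+r) − $261.00.
Month 1: interest $38.08; balance after payment $5,349.53.
Month 2: interest $36.56; balance after payment $5,125.08.
Month 3: interest $35.02; balance after payment $4,899.10.
Month 4: interest $33.48; balance after payment $4,671.58.
Month 5: interest $31.92; balance after payment $4,442.50.

$4,442.50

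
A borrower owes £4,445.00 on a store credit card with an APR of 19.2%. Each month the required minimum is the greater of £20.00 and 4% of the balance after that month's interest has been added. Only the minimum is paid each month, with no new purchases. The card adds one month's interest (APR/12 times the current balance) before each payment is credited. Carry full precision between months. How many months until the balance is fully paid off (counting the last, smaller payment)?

Monthly rate r = 19.2%/12 = 1.6% = 0.016.
While 4% of the post-interest balance exceeds £20.00, each month B ← (B·(1+r))·(1 − 0.04), i.e. B shrinks by the factor (1+r)·0.96 = 0.97536.
This holds for months 1–89. Entering month 90 the balance is £482.56; 4% of the post-interest balance is now below £20.00, so the flat £20.00 minimum applies from here.
From month 90 a fixed £20.00 at rate r clears £482.56 in 31 more payments. Total: 89 + 31 = 120 months.

120 months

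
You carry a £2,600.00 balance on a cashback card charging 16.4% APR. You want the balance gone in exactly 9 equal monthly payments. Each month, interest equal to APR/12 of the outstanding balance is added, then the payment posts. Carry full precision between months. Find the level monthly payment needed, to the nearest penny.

Monthly rate r = 16.4%/12 = 1.36667% = 0.0136667.
Level-payment amortization: P = B₀·r / (1 − (1+r)^(−n)) = 2600.00·0.0136667 / (1 − 1.01367^(−9)).
Denominator 1 − (1+r)^(−9) = 0.11499951.
P = 35.5333 / 0.11499951 ≈ 308.99.

£308.99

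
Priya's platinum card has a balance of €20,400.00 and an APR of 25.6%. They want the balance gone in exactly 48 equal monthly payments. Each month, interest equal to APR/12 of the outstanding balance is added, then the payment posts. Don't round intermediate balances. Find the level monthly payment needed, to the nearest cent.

Monthly rate r = 25.6%/12 = 2.13333% = 0.0213333.
Level-payment amortization: P = B₀·r / (1 − (1+r)^(−n)) = 20400.00·0.0213333 / (1 − 1.02133^(−48)).
Denominator 1 − (1+r)^(−48) = 0.636955635.
P = 435.2 / 0.636955635 ≈ 683.25.

€683.25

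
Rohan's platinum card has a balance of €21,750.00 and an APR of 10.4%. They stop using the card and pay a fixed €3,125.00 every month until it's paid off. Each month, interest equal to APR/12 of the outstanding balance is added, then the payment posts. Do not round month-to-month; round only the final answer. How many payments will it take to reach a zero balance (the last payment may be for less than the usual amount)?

8 months

Monthly rate r = 10.4%/12 = 0.866667% = 0.00866667.
Recurrence: B ← B·(1+r) − €3,125.00.
Month 1: interest €188.50; balance after payment €18,813.50.
Month 2: interest €163.05; balance after payment €15,851.55.
Closed form: n = −ln(1 − rB₀/P)/ln(1+r) = −ln(0.93968)/ln(1.00867) ≈ 7.210, so the balance reaches zero during payment 8.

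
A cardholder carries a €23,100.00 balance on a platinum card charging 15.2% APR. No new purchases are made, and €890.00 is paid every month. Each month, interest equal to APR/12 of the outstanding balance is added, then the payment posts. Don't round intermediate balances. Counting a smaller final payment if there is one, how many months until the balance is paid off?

Monthly rate r = 15.2%/12 = 1.26667% = 0.0126667.
Recurrence: B ← B·(1+r) − €890.00.
Month 1: interest €292.60; balance after payment €22,502.60.
Month 2: interest €285.03; balance after payment €21,897.63.
Closed form: n = −ln(1 − rB₀/P)/ln(1+r) = −ln(0.67124)/ln(1.01267) ≈ 31.670, so the balance reaches zero during payment 32.

32 months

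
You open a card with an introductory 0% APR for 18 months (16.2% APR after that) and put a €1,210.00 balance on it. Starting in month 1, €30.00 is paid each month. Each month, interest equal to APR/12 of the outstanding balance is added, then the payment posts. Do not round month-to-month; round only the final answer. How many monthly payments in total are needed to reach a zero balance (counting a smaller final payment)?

Promo months 1–18 at r₀ = 0%/12 = 0; months 19+ at r₁ = 16.2%/12 = 0.0135.
After month 18 (no interest yet): B = €1,210.00 − 18·€30.00 = €670.00.
Then at r₁ with €30.00/mo: n₂ = −ln(1 − r₁·B/P)/ln(1+r₁) ≈ 26.76 → 27 more payments.

45 months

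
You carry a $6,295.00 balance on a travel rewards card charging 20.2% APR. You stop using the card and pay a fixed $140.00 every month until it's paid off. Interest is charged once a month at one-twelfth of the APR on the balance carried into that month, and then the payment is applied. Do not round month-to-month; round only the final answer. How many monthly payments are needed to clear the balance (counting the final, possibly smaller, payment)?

85 payments

Monthly rate r = 20.2%/12 = 1.68333% = 0.0168333.
Recurrence: B ← B·(1+r) − $140.00.
Month 1: interest $105.97; balance after payment $6,260.97.
Month 2: interest $105.39; balance after payment $6,226.36.
Closed form: n = −ln(1 − rB₀/P)/ln(1+r) = −ln(0.2431)/ln(1.01683) ≈ 84.722, so the balance reaches zero during payment 85.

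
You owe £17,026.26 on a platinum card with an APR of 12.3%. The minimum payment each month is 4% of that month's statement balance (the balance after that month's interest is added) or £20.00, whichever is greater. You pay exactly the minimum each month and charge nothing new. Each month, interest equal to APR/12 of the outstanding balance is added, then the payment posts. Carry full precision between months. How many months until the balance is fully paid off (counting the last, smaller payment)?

Monthly rate r = 12.3%/12 = 1.025% = 0.01025.
While 4% of the post-interest balance exceeds £20.00, each month B ← (B·(1+r))·(1 − 0.04), i.e. B shrinks by the factor (1+r)·0.96 = 0.96984.
This holds for months 1–116. Entering month 117 the balance is £487.90; 4% of the post-interest balance is now below £20.00, so the flat £20.00 minimum applies from here.
From month 117 a fixed £20.00 at rate r clears £487.90 in 29 more payments. Total: 116 + 29 = 145 months.

145 months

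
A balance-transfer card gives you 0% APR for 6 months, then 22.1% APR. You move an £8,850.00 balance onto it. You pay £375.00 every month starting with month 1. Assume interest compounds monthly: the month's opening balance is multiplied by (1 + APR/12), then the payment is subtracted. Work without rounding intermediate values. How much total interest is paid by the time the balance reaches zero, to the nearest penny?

Promo months 1–6 at r₀ = 0%/12 = 0; months 7+ at r₁ = 22.1%/12 = 0.0184167.
After month 6 (no interest yet): B = £8,850.00 − 6·£375.00 = £6,600.00.
Then at r₁ with £375.00/mo: n₂ = −ln(1 − r₁·B/P)/ln(1+r₁) ≈ 21.47 → 22 more payments.
Total paid = 27·£375.00 + £176.09 = £10,301.09; interest = £10,301.09 − £8,850.00 = £1,451.09.

£1,451.09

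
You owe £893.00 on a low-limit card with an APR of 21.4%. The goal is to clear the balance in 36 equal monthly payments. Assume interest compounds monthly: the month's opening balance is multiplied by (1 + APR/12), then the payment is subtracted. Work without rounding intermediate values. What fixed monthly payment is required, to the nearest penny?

£33.83

Monthly rate r = 21.4%/12 = 1.78333% = 0.0178333.
Level-payment amortization: P = B₀·r / (1 − (1+r)^(−n)) = 893.00·0.0178333 / (1 − 1.01783^(−36)).
Denominator 1 − (1+r)^(−36) = 0.470775558.
P = 15.9252 / 0.470775558 ≈ 33.83.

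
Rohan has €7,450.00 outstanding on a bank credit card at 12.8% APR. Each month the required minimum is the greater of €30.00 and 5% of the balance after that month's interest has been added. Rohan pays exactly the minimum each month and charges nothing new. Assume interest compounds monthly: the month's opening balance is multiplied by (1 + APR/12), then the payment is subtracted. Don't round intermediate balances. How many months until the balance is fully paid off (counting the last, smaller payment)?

Monthly rate r = 12.8%/12 = 1.06667% = 0.0106667.
While 5% of the post-interest balance exceeds €30.00, each month B ← (B·(1+r))·(1 − 0.05), i.e. B shrinks by the factor (1+r)·0.95 = 0.96013.
This holds for months 1–63. Entering month 64 the balance is €574.17; 5% of the post-interest balance is now below €30.00, so the flat €30.00 minimum applies from here.
From month 64 a fixed €30.00 at rate r clears €574.17 in 22 more payments. Total: 63 + 22 = 85 months.

85 months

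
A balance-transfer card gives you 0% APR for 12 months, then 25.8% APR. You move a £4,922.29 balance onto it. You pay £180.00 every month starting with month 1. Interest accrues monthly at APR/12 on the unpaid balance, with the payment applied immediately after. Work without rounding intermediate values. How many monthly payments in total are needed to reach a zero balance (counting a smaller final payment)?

31 payments

Promo months 1–12 at r₀ = 0%/12 = 0; months 13+ at r₁ = 25.8%/12 = 0.0215.
After month 12 (no interest yet): B = £4,922.29 − 12·£180.00 = £2,762.29.
Then at r₁ with £180.00/mo: n₂ = −ln(1 − r₁·B/P)/ln(1+r₁) ≈ 18.82 → 19 more payments.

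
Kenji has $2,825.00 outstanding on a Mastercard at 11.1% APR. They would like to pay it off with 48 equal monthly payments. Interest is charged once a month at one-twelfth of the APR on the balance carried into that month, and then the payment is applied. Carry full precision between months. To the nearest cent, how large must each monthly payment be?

$73.15

Monthly rate r = 11.1%/12 = 0.925% = 0.00925.
Level-payment amortization: P = B₀·r / (1 − (1+r)^(−n)) = 2825.00·0.00925 / (1 − 1.00925^(−48)).
Denominator 1 − (1+r)^(−48) = 0.35722406.
P = 26.1312 / 0.35722406 ≈ 73.15.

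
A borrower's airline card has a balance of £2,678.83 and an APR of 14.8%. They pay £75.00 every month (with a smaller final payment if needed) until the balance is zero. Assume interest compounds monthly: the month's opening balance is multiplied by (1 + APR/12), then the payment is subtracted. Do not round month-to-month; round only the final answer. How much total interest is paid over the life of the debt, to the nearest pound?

£875

Monthly rate r = 14.8%/12 = 1.23333% = 0.0123333.
Payoff takes n = ⌈−ln(1 − rB₀/P)/ln(1+r)⌉ = ⌈47.377⌉ = 48 payments; the last is £28.40.
Total paid = 47·£75.00 + £28.40 = £3,553.40.
Total interest = total paid − principal = £3,553.40 − £2,678.83 = £874.57.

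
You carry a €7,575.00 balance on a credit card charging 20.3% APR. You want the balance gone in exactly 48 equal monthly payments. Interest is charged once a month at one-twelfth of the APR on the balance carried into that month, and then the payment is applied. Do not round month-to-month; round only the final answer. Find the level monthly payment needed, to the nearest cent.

Monthly rate r = 20.3%/12 = 1.69167% = 0.0169167.
Level-payment amortization: P = B₀·r / (1 − (1+r)^(−n)) = 7575.00·0.0169167 / (1 − 1.01692^(−48)).
Denominator 1 − (1+r)^(−48) = 0.553005202.
P = 128.144 / 0.553005202 ≈ 231.72.

€231.72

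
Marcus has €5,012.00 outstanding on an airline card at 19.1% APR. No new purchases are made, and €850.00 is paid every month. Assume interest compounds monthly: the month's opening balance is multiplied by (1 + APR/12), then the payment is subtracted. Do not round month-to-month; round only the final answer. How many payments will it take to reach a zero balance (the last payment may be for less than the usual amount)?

7 payments

Monthly rate r = 19.1%/12 = 1.59167% = 0.0159167.
Recurrence: B ← B·(1+r) − €850.00.
Month 1: interest €79.77; balance after payment €4,241.77.
Month 2: interest €67.51; balance after payment €3,459.29.
Closed form: n = −ln(1 − rB₀/P)/ln(1+r) = −ln(0.90615)/ln(1.01592) ≈ 6.241, so the balance reaches zero during payment 7.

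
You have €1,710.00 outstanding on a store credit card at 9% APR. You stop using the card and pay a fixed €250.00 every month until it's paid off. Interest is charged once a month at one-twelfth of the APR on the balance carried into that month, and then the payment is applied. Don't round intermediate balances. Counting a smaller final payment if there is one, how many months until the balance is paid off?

Monthly rate r = 9%/12 = 0.75% = 0.0075.
Recurrence: B ← B·(1+r) − €250.00.
Month 1: interest €12.82; balance after payment €1,472.83.
Month 2: interest €11.05; balance after payment €1,233.87.
Closed form: n = −ln(1 − rB₀/P)/ln(1+r) = −ln(0.9487)/ln(1.0075) ≈ 7.048, so the balance reaches zero during payment 8.

8 months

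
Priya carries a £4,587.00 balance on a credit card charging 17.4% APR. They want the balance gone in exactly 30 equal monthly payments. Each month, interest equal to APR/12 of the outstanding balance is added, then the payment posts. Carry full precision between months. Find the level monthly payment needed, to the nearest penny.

Monthly rate r = 17.4%/12 = 1.45% = 0.0145.
Level-payment amortization: P = B₀·r / (1 − (1+r)^(−n)) = 4587.00·0.0145 / (1 − 1.0145^(−30)).
Denominator 1 − (1+r)^(−30) = 0.350710382.
P = 66.5115 / 0.350710382 ≈ 189.65.

£189.65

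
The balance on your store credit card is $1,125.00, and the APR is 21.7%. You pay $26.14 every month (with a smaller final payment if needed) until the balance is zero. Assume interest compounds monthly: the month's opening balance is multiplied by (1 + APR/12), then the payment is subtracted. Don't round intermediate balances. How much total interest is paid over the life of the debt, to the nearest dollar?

Monthly rate r = 21.7%/12 = 1.80833% = 0.0180833.
Payoff takes n = ⌈−ln(1 − rB₀/P)/ln(1+r)⌉ = ⌈84.046⌉ = 85 payments; the last is $1.22.
Total paid = 84·$26.14 + $1.22 = $2,196.98.
Total interest = total paid − principal = $2,196.98 − $1,125.00 = $1,071.98.

$1,072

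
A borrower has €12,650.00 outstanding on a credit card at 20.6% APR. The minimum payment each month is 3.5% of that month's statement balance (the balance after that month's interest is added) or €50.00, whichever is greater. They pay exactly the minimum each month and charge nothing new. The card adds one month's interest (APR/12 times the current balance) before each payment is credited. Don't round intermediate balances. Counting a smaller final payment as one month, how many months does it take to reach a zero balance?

Monthly rate r = 20.6%/12 = 1.71667% = 0.0171667.
While 3.5% of the post-interest balance exceeds €50.00, each month B ← (B·(1+r))·(1 − 0.035), i.e. B shrinks by the factor (1+r)·0.965 = 0.98157.
This holds for months 1–119. Entering month 120 the balance is €1,381.98; 3.5% of the post-interest balance is now below €50.00, so the flat €50.00 minimum applies from here.
From month 120 a fixed €50.00 at rate r clears €1,381.98 in 38 more payments. Total: 119 + 38 = 157 months.

157 months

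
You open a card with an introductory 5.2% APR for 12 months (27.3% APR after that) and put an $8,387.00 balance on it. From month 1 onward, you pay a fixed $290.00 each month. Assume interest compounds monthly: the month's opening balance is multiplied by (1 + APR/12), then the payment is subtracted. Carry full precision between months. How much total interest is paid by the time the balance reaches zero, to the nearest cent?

Promo months 1–12 at r₀ = 5.2%/12 = 0.00433333; months 13+ at r₁ = 27.3%/12 = 0.02275.
After month 12: iterate B ← B·(1+r₀) − $290.00 for 12 months → $5,269.52.
Then at r₁ with $290.00/mo: n₂ = −ln(1 − r₁·B/P)/ln(1+r₁) ≈ 23.71 → 24 more payments.
Total paid = 35·$290.00 + $206.93 = $10,356.93; interest = $10,356.93 − $8,387.00 = $1,969.93.

$1,969.93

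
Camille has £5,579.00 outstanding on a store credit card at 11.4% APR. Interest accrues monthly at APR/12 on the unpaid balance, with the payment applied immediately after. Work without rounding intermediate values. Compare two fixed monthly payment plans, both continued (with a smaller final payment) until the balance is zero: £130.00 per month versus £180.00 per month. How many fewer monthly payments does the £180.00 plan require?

Monthly rate r = 11.4%/12 = 0.95% = 0.0095.
At £130.00/mo: n = ⌈−ln(1 − rB₀/P)/ln(1+r)⌉ = 56 payments (last £51.04); total interest = total paid − £5,579.00 = £1,622.04.
At £180.00/mo: 37 payments (last £159.77); total interest £1,060.77.
Payments saved = 56 − 37 = 19.

19 fewer payments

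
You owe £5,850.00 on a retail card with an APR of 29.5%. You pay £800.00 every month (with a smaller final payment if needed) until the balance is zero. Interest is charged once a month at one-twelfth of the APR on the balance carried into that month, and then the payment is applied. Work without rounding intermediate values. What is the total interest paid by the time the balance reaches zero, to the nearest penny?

Monthly rate r = 29.5%/12 = 2.45833% = 0.0245833.
Payoff takes n = ⌈−ln(1 − rB₀/P)/ln(1+r)⌉ = ⌈8.160⌉ = 9 payments; the last is £129.02.
Total paid = 8·£800.00 + £129.02 = £6,529.02.
Total interest = total paid − principal = £6,529.02 − £5,850.00 = £679.02.

£679.02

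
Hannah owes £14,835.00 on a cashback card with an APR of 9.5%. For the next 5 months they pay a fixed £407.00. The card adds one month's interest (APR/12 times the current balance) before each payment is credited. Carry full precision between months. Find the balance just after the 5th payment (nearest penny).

£13,364.11

Monthly rate r = 9.5%/12 = 0.791667% = 0.00791667.
Each month: B ← B·(1+r) − £407.00.
Month 1: interest £117.44; balance after payment £14,545.44.
Month 2: interest £115.15; balance after payment £14,253.60.
Month 3: interest £112.84; balance after payment £13,959.44.
Month 4: interest £110.51; balance after payment £13,662.95.
Month 5: interest £108.17; balance after payment £13,364.11.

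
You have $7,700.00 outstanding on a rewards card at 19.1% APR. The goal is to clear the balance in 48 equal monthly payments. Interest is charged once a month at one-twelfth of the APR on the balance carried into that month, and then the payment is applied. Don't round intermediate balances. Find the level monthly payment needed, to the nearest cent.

Monthly rate r = 19.1%/12 = 1.59167% = 0.0159167.
Level-payment amortization: P = B₀·r / (1 − (1+r)^(−n)) = 7700.00·0.0159167 / (1 − 1.01592^(−48)).
Denominator 1 − (1+r)^(−48) = 0.531389614.
P = 122.558 / 0.531389614 ≈ 230.64.

$230.64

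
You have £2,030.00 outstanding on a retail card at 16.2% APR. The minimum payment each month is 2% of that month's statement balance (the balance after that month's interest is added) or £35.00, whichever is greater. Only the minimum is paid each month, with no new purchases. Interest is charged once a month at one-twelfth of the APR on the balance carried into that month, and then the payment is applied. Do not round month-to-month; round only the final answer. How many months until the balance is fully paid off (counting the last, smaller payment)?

106 months

Monthly rate r = 16.2%/12 = 1.35% = 0.0135.
While 2% of the post-interest balance exceeds £35.00, each month B ← (B·(1+r))·(1 − 0.02), i.e. B shrinks by the factor (1+r)·0.98 = 0.99323.
This holds for months 1–24. Entering month 25 the balance is £1,724.61; 2% of the post-interest balance is now below £35.00, so the flat £35.00 minimum applies from here.
From month 25 a fixed £35.00 at rate r clears £1,724.61 in 82 more payments. Total: 24 + 82 = 106 months.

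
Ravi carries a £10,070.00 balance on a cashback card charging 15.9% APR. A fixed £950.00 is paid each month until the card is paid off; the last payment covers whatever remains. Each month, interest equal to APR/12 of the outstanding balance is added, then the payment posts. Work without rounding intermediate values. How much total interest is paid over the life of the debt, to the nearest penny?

Monthly rate r = 15.9%/12 = 1.325% = 0.01325.
Payoff takes n = ⌈−ln(1 − rB₀/P)/ln(1+r)⌉ = ⌈11.498⌉ = 12 payments; the last is £474.54.
Total paid = 11·£950.00 + £474.54 = £10,924.54.
Total interest = total paid − principal = £10,924.54 − £10,070.00 = £854.54.

£854.54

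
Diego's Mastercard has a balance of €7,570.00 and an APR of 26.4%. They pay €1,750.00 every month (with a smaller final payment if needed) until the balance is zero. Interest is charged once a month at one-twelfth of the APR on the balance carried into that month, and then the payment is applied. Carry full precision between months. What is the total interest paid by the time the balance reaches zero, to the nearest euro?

Monthly rate r = 26.4%/12 = 2.2% = 0.022.
Payoff takes n = ⌈−ln(1 − rB₀/P)/ln(1+r)⌉ = ⌈4.595⌉ = 5 payments; the last is €1,046.59.
Total paid = 4·€1,750.00 + €1,046.59 = €8,046.59.
Total interest = total paid − principal = €8,046.59 − €7,570.00 = €476.59.

€477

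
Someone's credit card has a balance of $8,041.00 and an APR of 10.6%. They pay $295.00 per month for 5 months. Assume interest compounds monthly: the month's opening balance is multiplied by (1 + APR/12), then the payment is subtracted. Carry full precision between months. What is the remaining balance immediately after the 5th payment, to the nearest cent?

$6,901.18

Monthly rate r = 10.6%/12 = 0.883333% = 0.00883333.
Each month: B ← B·(1+r) − $295.00.
Month 1: interest $71.03; balance after payment $7,817.03.
Month 2: interest $69.05; balance after payment $7,591.08.
Month 3: interest $67.05; balance after payment $7,363.13.
Month 4: interest $65.04; balance after payment $7,133.17.
Month 5: interest $63.01; balance after payment $6,901.18.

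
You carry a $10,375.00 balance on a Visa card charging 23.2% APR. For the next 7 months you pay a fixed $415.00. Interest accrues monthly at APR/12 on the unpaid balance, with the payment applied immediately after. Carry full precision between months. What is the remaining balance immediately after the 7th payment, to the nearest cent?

Monthly rate r = 23.2%/12 = 1.93333% = 0.0193333.
Each month: B ← B·(1+r) − $415.00.
Month 1: interest $200.58; balance after payment $10,160.58.
Month 2: interest $196.44; balance after payment $9,942.02.
Month 3: interest $192.21; balance after payment $9,719.23.
Month 4: interest $187.91; balance after payment $9,492.14.
Month 5: interest $183.51; balance after payment $9,260.65.
Month 6: interest $179.04; balance after payment $9,024.69.
Month 7: interest $174.48; balance after payment $8,784.17.

$8,784.17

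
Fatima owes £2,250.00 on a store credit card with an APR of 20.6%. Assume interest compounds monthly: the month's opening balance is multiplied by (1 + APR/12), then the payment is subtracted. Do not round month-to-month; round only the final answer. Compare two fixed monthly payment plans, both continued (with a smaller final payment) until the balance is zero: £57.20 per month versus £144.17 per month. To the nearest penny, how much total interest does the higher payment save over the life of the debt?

£1,138.05

Monthly rate r = 20.6%/12 = 1.71667% = 0.0171667.
At £57.20/mo: n = ⌈−ln(1 − rB₀/P)/ln(1+r)⌉ = 67 payments (last £4.58); total interest = total paid − £2,250.00 = £1,529.78.
At £144.17/mo: 19 payments (last £46.67); total interest £391.73.
Interest saved = £1,529.78 − £391.73 = £1,138.05.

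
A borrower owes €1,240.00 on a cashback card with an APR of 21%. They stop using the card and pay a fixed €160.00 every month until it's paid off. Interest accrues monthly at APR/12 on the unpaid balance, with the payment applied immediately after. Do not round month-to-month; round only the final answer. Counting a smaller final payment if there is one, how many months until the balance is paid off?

9 months

Monthly rate r = 21%/12 = 1.75% = 0.0175.
Recurrence: B ← B·(1+r) − €160.00.
Month 1: interest €21.70; balance after payment €1,101.70.
Month 2: interest €19.28; balance after payment €960.98.
Closed form: n = −ln(1 − rB₀/P)/ln(1+r) = −ln(0.86438)/ln(1.0175) ≈ 8.401, so the balance reaches zero during payment 9.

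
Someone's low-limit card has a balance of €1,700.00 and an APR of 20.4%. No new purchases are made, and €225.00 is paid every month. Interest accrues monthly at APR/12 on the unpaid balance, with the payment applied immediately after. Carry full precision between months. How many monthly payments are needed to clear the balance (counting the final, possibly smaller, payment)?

Monthly rate r = 20.4%/12 = 1.7% = 0.017.
Recurrence: B ← B·(1+r) − €225.00.
Month 1: interest €28.90; balance after payment €1,503.90.
Month 2: interest €25.57; balance after payment €1,304.47.
Closed form: n = −ln(1 − rB₀/P)/ln(1+r) = −ln(0.87156)/ln(1.017) ≈ 8.155, so the balance reaches zero during payment 9.

9 months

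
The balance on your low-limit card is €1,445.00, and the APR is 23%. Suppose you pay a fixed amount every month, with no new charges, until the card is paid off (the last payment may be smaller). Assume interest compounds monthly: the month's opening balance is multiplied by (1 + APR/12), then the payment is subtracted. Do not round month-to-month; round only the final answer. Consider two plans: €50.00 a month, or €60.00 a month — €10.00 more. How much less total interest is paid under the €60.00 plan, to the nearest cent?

€169.25

Monthly rate r = 23%/12 = 1.91667% = 0.0191667.
At €50.00/mo: n = ⌈−ln(1 − rB₀/P)/ln(1+r)⌉ = 43 payments (last €26.10); total interest = total paid − €1,445.00 = €681.10.
At €60.00/mo: 33 payments (last €36.85); total interest €511.85.
Interest saved = €681.10 − €511.85 = €169.25.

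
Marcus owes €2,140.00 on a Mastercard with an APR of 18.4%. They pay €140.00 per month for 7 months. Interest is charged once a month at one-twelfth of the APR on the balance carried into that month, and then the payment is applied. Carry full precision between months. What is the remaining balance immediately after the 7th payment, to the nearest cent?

€1,354.28

Monthly rate r = 18.4%/12 = 1.53333% = 0.0153333.
Each month: B ← B·(1+r) − €140.00.
Month 1: interest €32.81; balance after payment €2,032.81.
Month 2: interest €31.17; balance after payment €1,923.98.
Month 3: interest €29.50; balance after payment €1,813.48.
Month 4: interest €27.81; balance after payment €1,701.29.
Month 5: interest €26.09; balance after payment €1,587.38.
Month 6: interest €24.34; balance after payment €1,471.72.
Month 7: interest €22.57; balance after payment €1,354.28.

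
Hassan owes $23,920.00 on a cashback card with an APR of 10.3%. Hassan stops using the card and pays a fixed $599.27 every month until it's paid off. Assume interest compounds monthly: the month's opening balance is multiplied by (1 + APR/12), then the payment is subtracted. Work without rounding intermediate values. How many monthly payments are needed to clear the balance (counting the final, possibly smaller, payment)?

50 months

Monthly rate r = 10.3%/12 = 0.858333% = 0.00858333.
Recurrence: B ← B·(1+r) − $599.27.
Month 1: interest $205.31; balance after payment $23,526.04.
Month 2: interest $201.93; balance after payment $23,128.71.
Closed form: n = −ln(1 − rB₀/P)/ln(1+r) = −ln(0.65739)/ln(1.00858) ≈ 49.080, so the balance reaches zero during payment 50.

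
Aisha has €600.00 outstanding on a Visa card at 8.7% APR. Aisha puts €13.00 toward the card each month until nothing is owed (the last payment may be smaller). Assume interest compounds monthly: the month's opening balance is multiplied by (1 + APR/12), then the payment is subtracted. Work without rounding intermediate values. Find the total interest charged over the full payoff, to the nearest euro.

€133

Monthly rate r = 8.7%/12 = 0.725% = 0.00725.
Payoff takes n = ⌈−ln(1 − rB₀/P)/ln(1+r)⌉ = ⌈56.395⌉ = 57 payments; the last is €5.15.
Total paid = 56·€13.00 + €5.15 = €733.15.
Total interest = total paid − principal = €733.15 − €600.00 = €133.15.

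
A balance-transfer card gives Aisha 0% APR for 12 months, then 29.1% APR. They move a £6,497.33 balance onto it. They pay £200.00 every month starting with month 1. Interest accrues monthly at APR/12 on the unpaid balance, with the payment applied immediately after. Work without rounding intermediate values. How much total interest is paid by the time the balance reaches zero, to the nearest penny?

Promo months 1–12 at r₀ = 0%/12 = 0; months 13+ at r₁ = 29.1%/12 = 0.02425.
After month 12 (no interest yet): B = £6,497.33 − 12·£200.00 = £4,097.33.
Then at r₁ with £200.00/mo: n₂ = −ln(1 − r₁·B/P)/ln(1+r₁) ≈ 28.66 → 29 more payments.
Total paid = 40·£200.00 + £133.02 = £8,133.02; interest = £8,133.02 − £6,497.33 = £1,635.69.

£1,635.69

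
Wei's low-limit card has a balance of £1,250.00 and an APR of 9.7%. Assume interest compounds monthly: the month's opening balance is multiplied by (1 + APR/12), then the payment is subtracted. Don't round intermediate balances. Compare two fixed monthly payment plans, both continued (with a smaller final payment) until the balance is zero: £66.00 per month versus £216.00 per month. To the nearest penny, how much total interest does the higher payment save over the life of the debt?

£76.88

Monthly rate r = 9.7%/12 = 0.808333% = 0.00808333.
At £66.00/mo: n = ⌈−ln(1 − rB₀/P)/ln(1+r)⌉ = 21 payments (last £42.27); total interest = total paid − £1,250.00 = £112.27.
At £216.00/mo: 6 payments (last £205.39); total interest £35.39.
Interest saved = £112.27 − £35.39 = £76.88.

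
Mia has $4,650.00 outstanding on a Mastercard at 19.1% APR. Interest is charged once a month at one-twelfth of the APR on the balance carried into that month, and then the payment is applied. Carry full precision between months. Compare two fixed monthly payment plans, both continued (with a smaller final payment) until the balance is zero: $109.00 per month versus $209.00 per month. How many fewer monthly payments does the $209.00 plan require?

Monthly rate r = 19.1%/12 = 1.59167% = 0.0159167.
At $109.00/mo: n = ⌈−ln(1 − rB₀/P)/ln(1+r)⌉ = 72 payments (last $104.76); total interest = total paid − $4,650.00 = $3,193.76.
At $209.00/mo: 28 payments (last $143.11); total interest $1,136.11.
Payments saved = 72 − 28 = 44.

44 fewer payments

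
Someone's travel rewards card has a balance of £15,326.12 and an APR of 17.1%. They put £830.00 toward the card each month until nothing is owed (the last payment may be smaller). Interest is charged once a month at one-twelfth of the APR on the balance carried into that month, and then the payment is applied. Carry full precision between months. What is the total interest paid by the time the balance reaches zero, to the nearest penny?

Monthly rate r = 17.1%/12 = 1.425% = 0.01425.
Payoff takes n = ⌈−ln(1 − rB₀/P)/ln(1+r)⌉ = ⌈21.580⌉ = 22 payments; the last is £482.72.
Total paid = 21·£830.00 + £482.72 = £17,912.72.
Total interest = total paid − principal = £17,912.72 − £15,326.12 = £2,586.60.

£2,586.60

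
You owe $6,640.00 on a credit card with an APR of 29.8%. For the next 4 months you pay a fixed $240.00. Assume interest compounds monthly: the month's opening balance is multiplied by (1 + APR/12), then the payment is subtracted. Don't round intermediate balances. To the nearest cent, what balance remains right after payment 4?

Monthly rate r = 29.8%/12 = 2.48333% = 0.0248333.
Each month: B ← B·(1+r) − $240.00.
Month 1: interest $164.89; balance after payment $6,564.89.
Month 2: interest $163.03; balance after payment $6,487.92.
Month 3: interest $161.12; balance after payment $6,409.04.
Month 4: interest $159.16; balance after payment $6,328.20.

$6,328.20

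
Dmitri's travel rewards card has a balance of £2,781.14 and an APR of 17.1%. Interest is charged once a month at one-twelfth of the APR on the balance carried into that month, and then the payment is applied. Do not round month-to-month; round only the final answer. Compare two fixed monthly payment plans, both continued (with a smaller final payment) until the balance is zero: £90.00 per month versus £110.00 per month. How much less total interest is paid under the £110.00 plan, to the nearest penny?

£218.85

Monthly rate r = 17.1%/12 = 1.425% = 0.01425.
At £90.00/mo: n = ⌈−ln(1 − rB₀/P)/ln(1+r)⌉ = 42 payments (last £2.00); total interest = total paid − £2,781.14 = £910.86.
At £110.00/mo: 32 payments (last £63.15); total interest £692.01.
Interest saved = £910.86 − £692.01 = £218.85.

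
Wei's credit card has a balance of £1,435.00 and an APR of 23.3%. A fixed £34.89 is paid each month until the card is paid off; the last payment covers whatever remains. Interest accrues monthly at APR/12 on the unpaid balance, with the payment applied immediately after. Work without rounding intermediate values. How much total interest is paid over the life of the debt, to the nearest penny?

£1,472.36

Monthly rate r = 23.3%/12 = 1.94167% = 0.0194167.
Payoff takes n = ⌈−ln(1 − rB₀/P)/ln(1+r)⌉ = ⌈83.327⌉ = 84 payments; the last is £11.49.
Total paid = 83·£34.89 + £11.49 = £2,907.36.
Total interest = total paid − principal = £2,907.36 − £1,435.00 = £1,472.36.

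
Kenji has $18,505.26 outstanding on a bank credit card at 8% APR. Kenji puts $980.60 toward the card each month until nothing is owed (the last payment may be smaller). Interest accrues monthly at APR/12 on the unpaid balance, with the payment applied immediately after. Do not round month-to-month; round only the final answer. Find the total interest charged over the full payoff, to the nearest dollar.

Monthly rate r = 8%/12 = 0.666667% = 0.00666667.
Payoff takes n = ⌈−ln(1 − rB₀/P)/ln(1+r)⌉ = ⌈20.236⌉ = 21 payments; the last is $231.65.
Total paid = 20·$980.60 + $231.65 = $19,843.65.
Total interest = total paid − principal = $19,843.65 − $18,505.26 = $1,338.39.

$1,338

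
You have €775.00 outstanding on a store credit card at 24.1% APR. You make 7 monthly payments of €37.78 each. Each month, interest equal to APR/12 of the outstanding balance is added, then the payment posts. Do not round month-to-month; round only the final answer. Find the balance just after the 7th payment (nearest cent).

Monthly rate r = 24.1%/12 = 2.00833% = 0.0200833.
Each month: B ← B·(1+r) − €37.78.
Month 1: interest €15.56; balance after payment €752.78.
Month 2: interest €15.12; balance after payment €730.12.
Month 3: interest €14.66; balance after payment €707.01.
Month 4: interest €14.20; balance after payment €683.43.
Month 5: interest €13.73; balance after payment €659.37.
Month 6: interest €13.24; balance after payment €634.83.
Month 7: interest €12.75; balance after payment €609.80.

€609.80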